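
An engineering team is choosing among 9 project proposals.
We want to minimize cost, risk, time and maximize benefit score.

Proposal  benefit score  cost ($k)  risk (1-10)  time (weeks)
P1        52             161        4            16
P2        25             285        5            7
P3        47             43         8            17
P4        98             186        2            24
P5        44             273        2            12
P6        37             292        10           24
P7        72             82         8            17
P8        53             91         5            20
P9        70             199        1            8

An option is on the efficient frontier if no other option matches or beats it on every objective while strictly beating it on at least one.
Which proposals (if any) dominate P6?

P1, P3, P4, P5, P7, P8, P9

P1: benefit score 52≥37, cost 161≤292, risk 4≤10, time 16≤24 — dominates P6.
P3: benefit score 47≥37, cost 43≤292, risk 8≤10, time 17≤24 — dominates P6.
P4: benefit score 98≥37, cost 186≤292, risk 2≤10, time 24≤24 — dominates P6.
P5: benefit score 44≥37, cost 273≤292, risk 2≤10, time 12≤24 — dominates P6.
P7: benefit score 72≥37, cost 82≤292, risk 8≤10, time 17≤24 — dominates P6.
P8: benefit score 53≥37, cost 91≤292, risk 5≤10, time 20≤24 — dominates P6.
P9: benefit score 70≥37, cost 199≤292, risk 1≤10, time 8≤24 — dominates P6.
Others (P2) are each worse than P6 on at least one objective.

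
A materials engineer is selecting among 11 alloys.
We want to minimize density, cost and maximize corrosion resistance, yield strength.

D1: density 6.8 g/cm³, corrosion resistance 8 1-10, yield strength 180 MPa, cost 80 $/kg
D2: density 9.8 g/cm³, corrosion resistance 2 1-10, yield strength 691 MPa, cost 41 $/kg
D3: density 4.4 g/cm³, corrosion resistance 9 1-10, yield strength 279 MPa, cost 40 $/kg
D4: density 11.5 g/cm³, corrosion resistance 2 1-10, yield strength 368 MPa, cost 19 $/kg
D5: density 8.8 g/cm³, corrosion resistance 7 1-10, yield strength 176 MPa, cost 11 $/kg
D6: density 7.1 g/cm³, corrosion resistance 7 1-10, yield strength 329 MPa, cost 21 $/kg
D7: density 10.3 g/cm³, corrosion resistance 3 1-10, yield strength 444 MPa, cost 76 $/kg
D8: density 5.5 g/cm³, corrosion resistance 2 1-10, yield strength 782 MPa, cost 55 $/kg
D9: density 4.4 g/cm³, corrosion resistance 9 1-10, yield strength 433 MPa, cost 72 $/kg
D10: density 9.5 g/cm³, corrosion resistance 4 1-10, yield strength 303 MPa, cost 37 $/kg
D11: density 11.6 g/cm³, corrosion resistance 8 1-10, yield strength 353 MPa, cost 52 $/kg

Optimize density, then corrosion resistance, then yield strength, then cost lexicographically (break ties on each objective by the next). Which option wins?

D9

First minimize density: best is 4.4, kept {D3, D9}.
Then maximize corrosion resistance: best is 9, kept {D3, D9}.
Then maximize yield strength: best is 433, kept {D9}.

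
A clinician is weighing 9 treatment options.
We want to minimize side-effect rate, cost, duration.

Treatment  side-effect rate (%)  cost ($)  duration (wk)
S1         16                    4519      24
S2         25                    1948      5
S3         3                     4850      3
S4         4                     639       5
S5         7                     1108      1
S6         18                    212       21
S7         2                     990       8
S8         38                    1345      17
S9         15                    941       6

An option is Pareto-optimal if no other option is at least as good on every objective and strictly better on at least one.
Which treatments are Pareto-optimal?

S1: dominated by S4 (side-effect rate 4≤16, cost 639≤4519, duration 5≤24).
S2: dominated by S4 (side-effect rate 4≤25, cost 639≤1948, duration 5≤5).
S3: not dominated.
S4: not dominated.
S5: not dominated (best duration).
S6: not dominated (best cost).
S7: not dominated (best side-effect rate).
S8: dominated by S4 (side-effect rate 4≤38, cost 639≤1345, duration 5≤17).
S9: dominated by S4 (side-effect rate 4≤15, cost 639≤941, duration 5≤6).

S3, S4, S5, S6, S7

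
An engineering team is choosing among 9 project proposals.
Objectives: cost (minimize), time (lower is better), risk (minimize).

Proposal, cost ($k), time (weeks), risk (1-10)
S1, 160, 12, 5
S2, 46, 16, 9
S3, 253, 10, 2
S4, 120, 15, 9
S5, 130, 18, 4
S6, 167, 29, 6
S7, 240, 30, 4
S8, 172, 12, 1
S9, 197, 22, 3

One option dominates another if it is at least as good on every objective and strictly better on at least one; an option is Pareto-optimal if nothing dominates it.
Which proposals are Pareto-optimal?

S1: not dominated.
S2: not dominated (best cost).
S3: not dominated (best time).
S4: not dominated.
S5: not dominated.
S6: dominated by S1 (cost 160≤167, time 12≤29, risk 5≤6).
S7: dominated by S5 (cost 130≤240, time 18≤30, risk 4≤4).
S8: not dominated (best risk).
S9: dominated by S8 (cost 172≤197, time 12≤22, risk 1≤3).

S1, S2, S3, S4, S5, S8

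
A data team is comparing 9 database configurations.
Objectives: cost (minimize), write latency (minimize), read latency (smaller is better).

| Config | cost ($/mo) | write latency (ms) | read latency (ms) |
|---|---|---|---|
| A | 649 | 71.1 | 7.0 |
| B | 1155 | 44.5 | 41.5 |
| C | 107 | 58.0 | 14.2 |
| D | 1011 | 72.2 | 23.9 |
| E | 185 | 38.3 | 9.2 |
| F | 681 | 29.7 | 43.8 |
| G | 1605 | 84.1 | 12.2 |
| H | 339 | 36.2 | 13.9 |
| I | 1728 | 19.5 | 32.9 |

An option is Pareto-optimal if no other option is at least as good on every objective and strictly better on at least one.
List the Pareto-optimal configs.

A: not dominated (best read latency).
B: dominated by E (cost 185≤1155, write latency 38.3≤44.5, read latency 9.2≤41.5).
C: not dominated (best cost).
D: dominated by A (cost 649≤1011, write latency 71.1≤72.2, read latency 7.0≤23.9).
E: not dominated.
F: not dominated.
G: dominated by A (cost 649≤1605, write latency 71.1≤84.1, read latency 7.0≤12.2).
H: not dominated.
I: not dominated (best write latency).

A, C, E, F, H, I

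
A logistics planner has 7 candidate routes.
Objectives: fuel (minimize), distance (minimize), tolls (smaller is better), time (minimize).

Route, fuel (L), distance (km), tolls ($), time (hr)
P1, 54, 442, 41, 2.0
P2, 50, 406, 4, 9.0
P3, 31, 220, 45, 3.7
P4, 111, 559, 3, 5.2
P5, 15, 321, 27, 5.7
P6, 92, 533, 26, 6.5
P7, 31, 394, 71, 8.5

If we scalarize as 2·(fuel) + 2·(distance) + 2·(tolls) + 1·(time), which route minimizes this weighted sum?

P3

P1: 2·54 + 2·442 + 2·41 + 1·2.0 = 1076.0
P2: 2·50 + 2·406 + 2·4 + 1·9.0 = 929.0
P3: 2·31 + 2·220 + 2·45 + 1·3.7 = 595.7
P4: 2·111 + 2·559 + 2·3 + 1·5.2 = 1351.2
P5: 2·15 + 2·321 + 2·27 + 1·5.7 = 731.7
P6: 2·92 + 2·533 + 2·26 + 1·6.5 = 1308.5
P7: 2·31 + 2·394 + 2·71 + 1·8.5 = 1000.5
Lowest: P3 at 595.7.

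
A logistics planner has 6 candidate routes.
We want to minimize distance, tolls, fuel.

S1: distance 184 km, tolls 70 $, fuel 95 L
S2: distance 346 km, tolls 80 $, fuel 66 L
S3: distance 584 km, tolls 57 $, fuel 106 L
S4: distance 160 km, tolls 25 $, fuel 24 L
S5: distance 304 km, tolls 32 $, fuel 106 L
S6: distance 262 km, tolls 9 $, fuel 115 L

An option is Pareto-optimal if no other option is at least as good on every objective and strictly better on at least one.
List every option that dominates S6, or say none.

S1: worse on tolls (70 vs 9).
S2: worse on distance (346 vs 262).
S3: worse on distance (584 vs 262).
S4: worse on tolls (25 vs 9).
S5: worse on distance (304 vs 262).
No option dominates S6.

none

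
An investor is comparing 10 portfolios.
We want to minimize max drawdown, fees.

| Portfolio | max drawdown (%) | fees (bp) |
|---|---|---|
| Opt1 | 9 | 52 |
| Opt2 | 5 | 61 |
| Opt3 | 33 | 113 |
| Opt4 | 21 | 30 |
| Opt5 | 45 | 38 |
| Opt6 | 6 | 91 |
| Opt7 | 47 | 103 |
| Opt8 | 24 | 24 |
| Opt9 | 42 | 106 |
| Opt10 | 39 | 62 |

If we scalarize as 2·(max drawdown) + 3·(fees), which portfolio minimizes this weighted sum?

Opt8

Opt1: 2·9 + 3·52 = 174
Opt2: 2·5 + 3·61 = 193
Opt3: 2·33 + 3·113 = 405
Opt4: 2·21 + 3·30 = 132
Opt5: 2·45 + 3·38 = 204
Opt6: 2·6 + 3·91 = 285
Opt7: 2·47 + 3·103 = 403
Opt8: 2·24 + 3·24 = 120
Opt9: 2·42 + 3·106 = 402
Opt10: 2·39 + 3·62 = 264
Lowest: Opt8 at 120.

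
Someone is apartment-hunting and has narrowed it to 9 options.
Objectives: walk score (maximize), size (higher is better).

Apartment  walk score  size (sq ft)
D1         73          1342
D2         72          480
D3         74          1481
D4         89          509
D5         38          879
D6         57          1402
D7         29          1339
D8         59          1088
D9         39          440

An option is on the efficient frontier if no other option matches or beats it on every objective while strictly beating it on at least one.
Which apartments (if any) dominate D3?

none

D1: worse on walk score (73 vs 74).
D2: worse on walk score (72 vs 74).
D4: worse on size (509 vs 1481).
D5: worse on walk score (38 vs 74).
D6: worse on walk score (57 vs 74).
D7: worse on walk score (29 vs 74).
D8: worse on walk score (59 vs 74).
D9: worse on walk score (39 vs 74).
No option dominates D3.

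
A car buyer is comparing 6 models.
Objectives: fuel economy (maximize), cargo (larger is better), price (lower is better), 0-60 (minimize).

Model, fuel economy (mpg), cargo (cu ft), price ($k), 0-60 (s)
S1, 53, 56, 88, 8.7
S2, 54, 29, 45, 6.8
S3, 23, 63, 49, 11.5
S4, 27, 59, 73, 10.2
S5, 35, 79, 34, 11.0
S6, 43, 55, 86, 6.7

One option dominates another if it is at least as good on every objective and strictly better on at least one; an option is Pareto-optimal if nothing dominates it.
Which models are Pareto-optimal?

S1, S2, S4, S5, S6

S1: not dominated.
S2: not dominated (best fuel economy).
S3: dominated by S5 (fuel economy 35≥23, cargo 79≥63, price 34≤49, 0-60 11.0≤11.5).
S4: not dominated.
S5: not dominated (best cargo).
S6: not dominated (best 0-60).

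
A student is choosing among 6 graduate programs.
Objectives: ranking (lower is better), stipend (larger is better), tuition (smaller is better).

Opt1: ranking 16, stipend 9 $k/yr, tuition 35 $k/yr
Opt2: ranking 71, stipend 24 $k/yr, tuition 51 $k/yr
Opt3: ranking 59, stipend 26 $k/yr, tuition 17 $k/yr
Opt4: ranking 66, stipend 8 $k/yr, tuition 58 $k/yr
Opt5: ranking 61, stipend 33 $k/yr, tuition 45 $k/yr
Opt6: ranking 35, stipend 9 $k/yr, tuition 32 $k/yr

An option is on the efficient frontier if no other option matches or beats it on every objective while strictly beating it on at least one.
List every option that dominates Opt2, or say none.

Opt3, Opt5

Opt3: ranking 59≤71, stipend 26≥24, tuition 17≤51 — dominates Opt2.
Opt5: ranking 61≤71, stipend 33≥24, tuition 45≤51 — dominates Opt2.
Others (Opt1, Opt4, Opt6) are each worse than Opt2 on at least one objective.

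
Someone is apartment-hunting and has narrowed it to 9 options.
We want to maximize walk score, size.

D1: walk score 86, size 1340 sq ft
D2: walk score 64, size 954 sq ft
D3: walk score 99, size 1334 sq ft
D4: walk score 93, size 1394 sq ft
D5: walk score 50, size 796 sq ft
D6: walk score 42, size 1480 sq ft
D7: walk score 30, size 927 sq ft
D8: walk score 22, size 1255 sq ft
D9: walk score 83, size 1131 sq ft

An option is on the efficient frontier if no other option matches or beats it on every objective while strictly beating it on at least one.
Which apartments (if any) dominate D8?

D1: walk score 86≥22, size 1340≥1255 — dominates D8.
D3: walk score 99≥22, size 1334≥1255 — dominates D8.
D4: walk score 93≥22, size 1394≥1255 — dominates D8.
D6: walk score 42≥22, size 1480≥1255 — dominates D8.
Others (D2, D5, D7, D9) are each worse than D8 on at least one objective.

D1, D3, D4, D6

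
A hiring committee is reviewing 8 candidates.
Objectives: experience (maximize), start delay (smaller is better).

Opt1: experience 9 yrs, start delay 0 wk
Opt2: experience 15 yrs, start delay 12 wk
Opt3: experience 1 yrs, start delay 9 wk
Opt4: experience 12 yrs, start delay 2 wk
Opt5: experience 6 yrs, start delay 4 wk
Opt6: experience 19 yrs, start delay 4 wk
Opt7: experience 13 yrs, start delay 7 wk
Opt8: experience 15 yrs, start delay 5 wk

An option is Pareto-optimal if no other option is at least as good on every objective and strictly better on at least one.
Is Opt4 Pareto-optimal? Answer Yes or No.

Yes

Opt1: worse on experience (9 vs 12).
Opt2: worse on start delay (12 vs 2).
Opt3: worse on experience (1 vs 12).
Opt5: worse on experience (6 vs 12).
Opt6: worse on start delay (4 vs 2).
Opt7: worse on start delay (7 vs 2).
Opt8: worse on start delay (5 vs 2).
No option is at least as good as Opt4 on every objective and strictly better on one.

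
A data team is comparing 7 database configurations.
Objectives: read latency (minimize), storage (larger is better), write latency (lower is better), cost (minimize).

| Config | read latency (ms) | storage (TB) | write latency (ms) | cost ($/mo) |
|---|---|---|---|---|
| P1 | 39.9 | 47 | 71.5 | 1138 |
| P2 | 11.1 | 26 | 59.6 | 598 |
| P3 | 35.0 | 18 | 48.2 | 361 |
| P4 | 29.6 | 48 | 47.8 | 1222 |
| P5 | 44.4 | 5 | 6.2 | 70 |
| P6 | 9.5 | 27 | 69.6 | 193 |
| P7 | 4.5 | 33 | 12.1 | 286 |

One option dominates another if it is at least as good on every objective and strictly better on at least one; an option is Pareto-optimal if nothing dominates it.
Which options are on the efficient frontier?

P1: not dominated.
P2: dominated by P7 (read latency 4.5≤11.1, storage 33≥26, write latency 12.1≤59.6, cost 286≤598).
P3: dominated by P7 (read latency 4.5≤35.0, storage 33≥18, write latency 12.1≤48.2, cost 286≤361).
P4: not dominated (best storage).
P5: not dominated (best write latency).
P6: not dominated.
P7: not dominated (best read latency).

P1, P4, P5, P6, P7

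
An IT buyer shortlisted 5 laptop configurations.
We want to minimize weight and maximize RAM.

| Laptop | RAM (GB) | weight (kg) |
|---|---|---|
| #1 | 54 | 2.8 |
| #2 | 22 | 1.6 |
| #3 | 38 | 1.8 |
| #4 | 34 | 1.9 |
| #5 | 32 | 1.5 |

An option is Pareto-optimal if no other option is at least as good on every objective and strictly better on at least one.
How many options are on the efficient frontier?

#1: not dominated (best RAM).
#2: dominated by #5 (RAM 32≥22, weight 1.5≤1.6).
#3: not dominated.
#4: dominated by #3 (RAM 38≥34, weight 1.8≤1.9).
#5: not dominated (best weight).
Pareto-optimal: #1, #3, #5 → 3.

3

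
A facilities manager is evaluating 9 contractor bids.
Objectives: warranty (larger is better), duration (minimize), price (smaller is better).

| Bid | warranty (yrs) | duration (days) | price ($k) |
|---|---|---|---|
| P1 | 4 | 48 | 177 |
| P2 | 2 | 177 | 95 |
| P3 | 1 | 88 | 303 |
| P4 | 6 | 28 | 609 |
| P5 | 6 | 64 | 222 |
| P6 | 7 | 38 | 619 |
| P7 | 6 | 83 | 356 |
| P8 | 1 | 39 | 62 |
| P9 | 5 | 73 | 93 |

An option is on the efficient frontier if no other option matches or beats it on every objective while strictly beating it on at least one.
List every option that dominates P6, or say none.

P1: worse on warranty (4 vs 7).
P2: worse on warranty (2 vs 7).
P3: worse on warranty (1 vs 7).
P4: worse on warranty (6 vs 7).
P5: worse on warranty (6 vs 7).
P7: worse on warranty (6 vs 7).
P8: worse on warranty (1 vs 7).
P9: worse on warranty (5 vs 7).
No option dominates P6.

none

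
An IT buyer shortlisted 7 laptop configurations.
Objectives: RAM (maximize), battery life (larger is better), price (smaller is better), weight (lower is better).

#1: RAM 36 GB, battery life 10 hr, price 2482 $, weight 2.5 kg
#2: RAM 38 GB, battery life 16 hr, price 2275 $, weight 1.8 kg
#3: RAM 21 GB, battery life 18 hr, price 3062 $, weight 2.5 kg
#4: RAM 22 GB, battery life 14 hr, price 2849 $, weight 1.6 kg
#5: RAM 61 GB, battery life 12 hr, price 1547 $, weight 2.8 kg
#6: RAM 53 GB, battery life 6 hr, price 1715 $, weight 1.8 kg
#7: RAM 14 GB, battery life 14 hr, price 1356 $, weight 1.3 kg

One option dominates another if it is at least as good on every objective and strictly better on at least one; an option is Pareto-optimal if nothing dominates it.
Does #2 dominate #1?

#2 vs #1: RAM 38≥36, battery life 16≥10, price 2275≤2482, weight 1.8≤2.5 — #2 is at least as good on every objective with at least one strict improvement.

Yes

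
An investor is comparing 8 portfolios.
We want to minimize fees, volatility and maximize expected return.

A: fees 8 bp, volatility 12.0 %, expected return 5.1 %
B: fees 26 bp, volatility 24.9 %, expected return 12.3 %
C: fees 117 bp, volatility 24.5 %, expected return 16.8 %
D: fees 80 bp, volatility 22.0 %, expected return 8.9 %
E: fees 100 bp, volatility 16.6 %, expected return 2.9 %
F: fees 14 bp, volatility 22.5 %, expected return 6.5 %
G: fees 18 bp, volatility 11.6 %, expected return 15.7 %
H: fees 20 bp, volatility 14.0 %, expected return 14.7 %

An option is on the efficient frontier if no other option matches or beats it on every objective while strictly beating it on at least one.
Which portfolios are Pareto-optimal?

A, C, F, G

A: not dominated (best fees).
B: dominated by G (fees 18≤26, volatility 11.6≤24.9, expected return 15.7≥12.3).
C: not dominated (best expected return).
D: dominated by G (fees 18≤80, volatility 11.6≤22.0, expected return 15.7≥8.9).
E: dominated by A (fees 8≤100, volatility 12.0≤16.6, expected return 5.1≥2.9).
F: not dominated.
G: not dominated (best volatility).
H: dominated by G (fees 18≤20, volatility 11.6≤14.0, expected return 15.7≥14.7).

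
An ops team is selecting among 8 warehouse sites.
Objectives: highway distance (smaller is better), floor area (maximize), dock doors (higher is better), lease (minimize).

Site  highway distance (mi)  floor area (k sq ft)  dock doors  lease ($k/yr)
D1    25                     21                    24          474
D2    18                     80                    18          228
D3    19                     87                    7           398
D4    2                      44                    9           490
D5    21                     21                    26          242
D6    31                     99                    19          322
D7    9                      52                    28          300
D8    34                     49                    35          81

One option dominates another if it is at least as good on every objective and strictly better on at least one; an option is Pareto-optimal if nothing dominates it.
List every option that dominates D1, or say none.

D5: highway distance 21≤25, floor area 21≥21, dock doors 26≥24, lease 242≤474 — dominates D1.
D7: highway distance 9≤25, floor area 52≥21, dock doors 28≥24, lease 300≤474 — dominates D1.
Others (D2, D3, D4, D6, D8) are each worse than D1 on at least one objective.

D5, D7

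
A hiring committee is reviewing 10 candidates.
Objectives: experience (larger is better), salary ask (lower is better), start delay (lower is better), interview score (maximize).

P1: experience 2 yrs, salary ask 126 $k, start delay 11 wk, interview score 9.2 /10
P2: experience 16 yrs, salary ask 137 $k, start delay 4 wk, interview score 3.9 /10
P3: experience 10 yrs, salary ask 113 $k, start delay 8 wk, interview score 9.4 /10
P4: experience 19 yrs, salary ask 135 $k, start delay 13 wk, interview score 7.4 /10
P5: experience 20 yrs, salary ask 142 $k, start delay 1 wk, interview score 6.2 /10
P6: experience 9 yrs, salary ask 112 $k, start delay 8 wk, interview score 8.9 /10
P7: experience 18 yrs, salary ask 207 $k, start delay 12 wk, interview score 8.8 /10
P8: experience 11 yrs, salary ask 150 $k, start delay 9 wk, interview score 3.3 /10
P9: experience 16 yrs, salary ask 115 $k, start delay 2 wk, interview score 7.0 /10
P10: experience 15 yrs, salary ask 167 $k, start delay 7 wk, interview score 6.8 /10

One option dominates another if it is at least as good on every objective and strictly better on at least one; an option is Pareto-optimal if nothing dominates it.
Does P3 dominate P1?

Yes

P3 vs P1: experience 10≥2, salary ask 113≤126, start delay 8≤11, interview score 9.4≥9.2 — P3 is at least as good on every objective with at least one strict improvement.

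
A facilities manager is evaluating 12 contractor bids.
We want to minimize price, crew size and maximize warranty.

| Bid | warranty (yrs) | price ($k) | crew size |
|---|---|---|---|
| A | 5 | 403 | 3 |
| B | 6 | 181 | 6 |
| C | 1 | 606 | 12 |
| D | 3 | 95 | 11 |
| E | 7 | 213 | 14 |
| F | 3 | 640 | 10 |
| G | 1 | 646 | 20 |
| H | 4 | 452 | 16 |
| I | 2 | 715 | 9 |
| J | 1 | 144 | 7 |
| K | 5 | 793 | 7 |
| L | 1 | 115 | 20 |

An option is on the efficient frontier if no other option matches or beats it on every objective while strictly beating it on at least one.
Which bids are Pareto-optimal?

A: not dominated (best crew size).
B: not dominated.
C: dominated by A (warranty 5≥1, price 403≤606, crew size 3≤12).
D: not dominated (best price).
E: not dominated (best warranty).
F: dominated by A (warranty 5≥3, price 403≤640, crew size 3≤10).
G: dominated by A (warranty 5≥1, price 403≤646, crew size 3≤20).
H: dominated by A (warranty 5≥4, price 403≤452, crew size 3≤16).
I: dominated by A (warranty 5≥2, price 403≤715, crew size 3≤9).
J: not dominated.
K: dominated by A (warranty 5≥5, price 403≤793, crew size 3≤7).
L: dominated by D (warranty 3≥1, price 95≤115, crew size 11≤20).

A, B, D, E, J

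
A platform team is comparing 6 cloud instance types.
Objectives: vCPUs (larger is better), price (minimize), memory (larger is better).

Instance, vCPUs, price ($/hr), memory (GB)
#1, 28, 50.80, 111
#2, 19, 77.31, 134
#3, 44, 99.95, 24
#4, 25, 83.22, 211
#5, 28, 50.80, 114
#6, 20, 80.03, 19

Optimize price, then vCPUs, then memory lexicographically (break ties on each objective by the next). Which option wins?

First minimize price: best is 50.80, kept {#1, #5}.
Then maximize vCPUs: best is 28, kept {#1, #5}.
Then maximize memory: best is 114, kept {#5}.

#5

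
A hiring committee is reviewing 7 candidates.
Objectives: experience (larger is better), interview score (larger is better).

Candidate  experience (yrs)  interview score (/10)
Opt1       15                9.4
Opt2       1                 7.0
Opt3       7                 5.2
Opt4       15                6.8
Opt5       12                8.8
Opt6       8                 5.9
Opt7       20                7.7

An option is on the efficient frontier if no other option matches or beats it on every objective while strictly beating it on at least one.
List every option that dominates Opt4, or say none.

Opt1, Opt7

Opt1: experience 15≥15, interview score 9.4≥6.8 — dominates Opt4.
Opt7: experience 20≥15, interview score 7.7≥6.8 — dominates Opt4.
Others (Opt2, Opt3, Opt5, Opt6) are each worse than Opt4 on at least one objective.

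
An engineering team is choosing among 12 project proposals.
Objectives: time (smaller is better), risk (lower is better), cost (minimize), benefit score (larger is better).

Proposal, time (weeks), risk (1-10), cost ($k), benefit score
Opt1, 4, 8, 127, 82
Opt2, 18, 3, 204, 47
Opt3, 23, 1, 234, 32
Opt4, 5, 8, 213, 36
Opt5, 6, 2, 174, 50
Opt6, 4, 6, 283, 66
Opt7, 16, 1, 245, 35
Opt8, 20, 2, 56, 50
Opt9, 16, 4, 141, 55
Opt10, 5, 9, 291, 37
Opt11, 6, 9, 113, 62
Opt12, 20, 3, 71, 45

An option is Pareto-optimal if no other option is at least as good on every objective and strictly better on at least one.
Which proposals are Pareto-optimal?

Opt1: not dominated (best benefit score).
Opt2: dominated by Opt5 (time 6≤18, risk 2≤3, cost 174≤204, benefit score 50≥47).
Opt3: not dominated.
Opt4: dominated by Opt1 (time 4≤5, risk 8≤8, cost 127≤213, benefit score 82≥36).
Opt5: not dominated.
Opt6: not dominated.
Opt7: not dominated.
Opt8: not dominated (best cost).
Opt9: not dominated.
Opt10: dominated by Opt1 (time 4≤5, risk 8≤9, cost 127≤291, benefit score 82≥37).
Opt11: not dominated.
Opt12: dominated by Opt8 (time 20≤20, risk 2≤3, cost 56≤71, benefit score 50≥45).

Opt1, Opt3, Opt5, Opt6, Opt7, Opt8, Opt9, Opt11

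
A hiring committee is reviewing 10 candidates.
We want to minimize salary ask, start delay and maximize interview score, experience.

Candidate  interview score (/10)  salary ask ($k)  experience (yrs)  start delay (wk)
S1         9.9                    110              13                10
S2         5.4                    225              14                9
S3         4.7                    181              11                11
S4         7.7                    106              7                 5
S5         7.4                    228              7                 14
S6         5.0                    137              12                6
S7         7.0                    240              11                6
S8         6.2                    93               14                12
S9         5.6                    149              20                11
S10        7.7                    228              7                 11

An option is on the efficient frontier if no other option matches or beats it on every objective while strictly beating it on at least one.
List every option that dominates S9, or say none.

none

S1: worse on experience (13 vs 20).
S2: worse on interview score (5.4 vs 5.6).
S3: worse on interview score (4.7 vs 5.6).
S4: worse on experience (7 vs 20).
S5: worse on salary ask (228 vs 149).
S6: worse on interview score (5.0 vs 5.6).
S7: worse on salary ask (240 vs 149).
S8: worse on experience (14 vs 20).
S10: worse on salary ask (228 vs 149).
No option dominates S9.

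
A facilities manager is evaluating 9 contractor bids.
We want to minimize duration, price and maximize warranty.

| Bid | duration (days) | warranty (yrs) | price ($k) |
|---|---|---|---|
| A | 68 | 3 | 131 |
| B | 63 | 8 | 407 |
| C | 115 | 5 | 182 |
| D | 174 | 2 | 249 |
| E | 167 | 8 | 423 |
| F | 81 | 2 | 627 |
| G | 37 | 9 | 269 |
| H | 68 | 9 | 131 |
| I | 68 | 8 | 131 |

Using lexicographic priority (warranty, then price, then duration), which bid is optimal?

H

First maximize warranty: best is 9, kept {G, H}.
Then minimize price: best is 131, kept {H}.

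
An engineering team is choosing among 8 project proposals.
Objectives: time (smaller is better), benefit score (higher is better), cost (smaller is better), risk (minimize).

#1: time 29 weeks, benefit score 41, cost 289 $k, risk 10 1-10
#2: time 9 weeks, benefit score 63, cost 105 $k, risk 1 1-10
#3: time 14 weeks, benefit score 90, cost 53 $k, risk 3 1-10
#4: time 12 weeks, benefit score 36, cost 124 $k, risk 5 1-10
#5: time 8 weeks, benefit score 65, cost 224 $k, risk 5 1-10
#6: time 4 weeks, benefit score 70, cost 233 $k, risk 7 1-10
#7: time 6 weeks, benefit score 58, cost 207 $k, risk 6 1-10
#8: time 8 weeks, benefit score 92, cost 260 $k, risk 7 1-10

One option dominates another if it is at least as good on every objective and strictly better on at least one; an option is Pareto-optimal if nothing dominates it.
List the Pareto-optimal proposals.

#1: dominated by #2 (time 9≤29, benefit score 63≥41, cost 105≤289, risk 1≤10).
#2: not dominated (best risk).
#3: not dominated (best cost).
#4: dominated by #2 (time 9≤12, benefit score 63≥36, cost 105≤124, risk 1≤5).
#5: not dominated.
#6: not dominated (best time).
#7: not dominated.
#8: not dominated (best benefit score).

#2, #3, #5, #6, #7, #8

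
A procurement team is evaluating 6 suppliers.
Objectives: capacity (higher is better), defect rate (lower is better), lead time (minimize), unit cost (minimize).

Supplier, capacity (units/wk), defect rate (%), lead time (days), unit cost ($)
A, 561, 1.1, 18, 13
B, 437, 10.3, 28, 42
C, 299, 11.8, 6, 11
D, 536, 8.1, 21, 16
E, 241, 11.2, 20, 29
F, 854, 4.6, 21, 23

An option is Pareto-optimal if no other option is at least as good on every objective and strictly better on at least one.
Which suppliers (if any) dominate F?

none

A: worse on capacity (561 vs 854).
B: worse on capacity (437 vs 854).
C: worse on capacity (299 vs 854).
D: worse on capacity (536 vs 854).
E: worse on capacity (241 vs 854).
No option dominates F.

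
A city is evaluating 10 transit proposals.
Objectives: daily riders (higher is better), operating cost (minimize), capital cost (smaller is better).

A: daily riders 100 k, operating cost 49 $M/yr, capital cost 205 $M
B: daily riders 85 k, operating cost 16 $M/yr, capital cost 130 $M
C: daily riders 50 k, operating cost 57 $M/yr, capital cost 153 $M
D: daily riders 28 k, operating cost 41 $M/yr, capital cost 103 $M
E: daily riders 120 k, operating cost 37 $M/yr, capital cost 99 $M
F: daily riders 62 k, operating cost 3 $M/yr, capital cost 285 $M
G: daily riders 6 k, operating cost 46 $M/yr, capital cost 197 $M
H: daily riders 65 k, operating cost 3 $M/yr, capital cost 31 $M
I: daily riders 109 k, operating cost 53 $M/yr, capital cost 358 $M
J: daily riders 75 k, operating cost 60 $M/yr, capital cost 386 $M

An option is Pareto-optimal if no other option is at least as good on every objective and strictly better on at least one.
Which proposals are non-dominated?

A: dominated by E (daily riders 120≥100, operating cost 37≤49, capital cost 99≤205).
B: not dominated.
C: dominated by B (daily riders 85≥50, operating cost 16≤57, capital cost 130≤153).
D: dominated by E (daily riders 120≥28, operating cost 37≤41, capital cost 99≤103).
E: not dominated (best daily riders).
F: dominated by H (daily riders 65≥62, operating cost 3≤3, capital cost 31≤285).
G: dominated by B (daily riders 85≥6, operating cost 16≤46, capital cost 130≤197).
H: not dominated (best capital cost).
I: dominated by E (daily riders 120≥109, operating cost 37≤53, capital cost 99≤358).
J: dominated by A (daily riders 100≥75, operating cost 49≤60, capital cost 205≤386).

B, E, H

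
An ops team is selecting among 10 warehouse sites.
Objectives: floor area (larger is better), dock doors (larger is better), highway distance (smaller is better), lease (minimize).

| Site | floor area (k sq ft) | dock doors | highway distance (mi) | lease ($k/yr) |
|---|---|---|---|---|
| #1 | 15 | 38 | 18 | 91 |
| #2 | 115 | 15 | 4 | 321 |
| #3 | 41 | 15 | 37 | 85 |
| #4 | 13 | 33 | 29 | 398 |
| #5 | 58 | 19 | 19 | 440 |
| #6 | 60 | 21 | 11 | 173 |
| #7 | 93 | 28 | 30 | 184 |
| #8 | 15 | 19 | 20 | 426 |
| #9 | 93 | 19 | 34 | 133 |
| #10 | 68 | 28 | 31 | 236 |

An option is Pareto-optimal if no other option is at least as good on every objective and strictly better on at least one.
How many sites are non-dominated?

6

#1: not dominated (best dock doors).
#2: not dominated (best floor area).
#3: not dominated (best lease).
#4: dominated by #1 (floor area 15≥13, dock doors 38≥33, highway distance 18≤29, lease 91≤398).
#5: dominated by #6 (floor area 60≥58, dock doors 21≥19, highway distance 11≤19, lease 173≤440).
#6: not dominated.
#7: not dominated.
#8: dominated by #1 (floor area 15≥15, dock doors 38≥19, highway distance 18≤20, lease 91≤426).
#9: not dominated.
#10: dominated by #7 (floor area 93≥68, dock doors 28≥28, highway distance 30≤31, lease 184≤236).
Pareto-optimal: #1, #2, #3, #6, #7, #9 → 6.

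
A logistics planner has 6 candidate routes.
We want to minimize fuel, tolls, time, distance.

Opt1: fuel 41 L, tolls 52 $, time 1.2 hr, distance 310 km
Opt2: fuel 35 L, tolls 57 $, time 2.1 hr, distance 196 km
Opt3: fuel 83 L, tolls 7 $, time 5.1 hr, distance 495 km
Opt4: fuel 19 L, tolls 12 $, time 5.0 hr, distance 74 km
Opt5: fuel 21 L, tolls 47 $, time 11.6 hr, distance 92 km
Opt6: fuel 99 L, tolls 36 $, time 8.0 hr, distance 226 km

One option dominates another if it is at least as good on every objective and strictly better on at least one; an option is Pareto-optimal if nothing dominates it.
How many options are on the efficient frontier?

Opt1: not dominated (best time).
Opt2: not dominated.
Opt3: not dominated (best tolls).
Opt4: not dominated (best fuel).
Opt5: dominated by Opt4 (fuel 19≤21, tolls 12≤47, time 5.0≤11.6, distance 74≤92).
Opt6: dominated by Opt4 (fuel 19≤99, tolls 12≤36, time 5.0≤8.0, distance 74≤226).
Pareto-optimal: Opt1, Opt2, Opt3, Opt4 → 4.

4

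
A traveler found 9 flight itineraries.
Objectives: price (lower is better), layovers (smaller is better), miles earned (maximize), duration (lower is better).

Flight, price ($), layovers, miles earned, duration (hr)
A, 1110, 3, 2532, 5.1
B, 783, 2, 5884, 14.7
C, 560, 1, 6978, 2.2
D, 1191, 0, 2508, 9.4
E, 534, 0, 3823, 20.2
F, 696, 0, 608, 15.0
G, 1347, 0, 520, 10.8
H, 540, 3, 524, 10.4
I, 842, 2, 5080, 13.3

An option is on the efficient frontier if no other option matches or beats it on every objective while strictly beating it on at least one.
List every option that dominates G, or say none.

D: price 1191≤1347, layovers 0≤0, miles earned 2508≥520, duration 9.4≤10.8 — dominates G.
Others (A, B, C, E, F, H, I) are each worse than G on at least one objective.

D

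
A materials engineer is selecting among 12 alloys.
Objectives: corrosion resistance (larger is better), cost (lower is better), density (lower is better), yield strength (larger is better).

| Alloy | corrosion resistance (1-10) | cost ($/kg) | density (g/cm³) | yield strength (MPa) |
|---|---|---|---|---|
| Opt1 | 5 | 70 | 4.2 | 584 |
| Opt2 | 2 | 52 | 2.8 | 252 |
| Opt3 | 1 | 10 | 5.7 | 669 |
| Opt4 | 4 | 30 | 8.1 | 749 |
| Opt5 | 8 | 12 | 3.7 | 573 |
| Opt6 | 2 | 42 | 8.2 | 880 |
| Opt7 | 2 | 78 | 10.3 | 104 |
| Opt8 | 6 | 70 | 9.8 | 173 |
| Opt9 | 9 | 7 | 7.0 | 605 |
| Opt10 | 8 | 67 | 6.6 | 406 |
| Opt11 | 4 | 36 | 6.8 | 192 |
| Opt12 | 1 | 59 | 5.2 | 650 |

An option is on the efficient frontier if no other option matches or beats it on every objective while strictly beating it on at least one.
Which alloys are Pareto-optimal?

Opt1: not dominated.
Opt2: not dominated (best density).
Opt3: not dominated.
Opt4: not dominated.
Opt5: not dominated.
Opt6: not dominated (best yield strength).
Opt7: dominated by Opt1 (corrosion resistance 5≥2, cost 70≤78, density 4.2≤10.3, yield strength 584≥104).
Opt8: dominated by Opt5 (corrosion resistance 8≥6, cost 12≤70, density 3.7≤9.8, yield strength 573≥173).
Opt9: not dominated (best corrosion resistance).
Opt10: dominated by Opt5 (corrosion resistance 8≥8, cost 12≤67, density 3.7≤6.6, yield strength 573≥406).
Opt11: dominated by Opt5 (corrosion resistance 8≥4, cost 12≤36, density 3.7≤6.8, yield strength 573≥192).
Opt12: not dominated.

Opt1, Opt2, Opt3, Opt4, Opt5, Opt6, Opt9, Opt12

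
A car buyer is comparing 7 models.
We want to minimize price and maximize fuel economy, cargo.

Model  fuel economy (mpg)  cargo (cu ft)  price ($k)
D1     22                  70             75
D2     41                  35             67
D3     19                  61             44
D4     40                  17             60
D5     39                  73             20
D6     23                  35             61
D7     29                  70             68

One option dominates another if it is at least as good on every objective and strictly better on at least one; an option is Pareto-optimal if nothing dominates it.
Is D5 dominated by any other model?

D1: worse on fuel economy (22 vs 39).
D2: worse on cargo (35 vs 73).
D3: worse on fuel economy (19 vs 39).
D4: worse on cargo (17 vs 73).
D6: worse on fuel economy (23 vs 39).
D7: worse on fuel economy (29 vs 39).
No option is at least as good as D5 on every objective and strictly better on one.

No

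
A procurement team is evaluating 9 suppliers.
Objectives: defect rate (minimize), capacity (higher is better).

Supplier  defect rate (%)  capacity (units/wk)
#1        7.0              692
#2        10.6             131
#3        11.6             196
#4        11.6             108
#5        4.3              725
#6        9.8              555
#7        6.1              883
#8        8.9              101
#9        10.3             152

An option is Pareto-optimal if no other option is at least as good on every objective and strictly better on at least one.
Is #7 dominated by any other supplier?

#1: worse on defect rate (7.0 vs 6.1).
#2: worse on defect rate (10.6 vs 6.1).
#3: worse on defect rate (11.6 vs 6.1).
#4: worse on defect rate (11.6 vs 6.1).
#5: worse on capacity (725 vs 883).
#6: worse on defect rate (9.8 vs 6.1).
#8: worse on defect rate (8.9 vs 6.1).
#9: worse on defect rate (10.3 vs 6.1).
No option is at least as good as #7 on every objective and strictly better on one.

No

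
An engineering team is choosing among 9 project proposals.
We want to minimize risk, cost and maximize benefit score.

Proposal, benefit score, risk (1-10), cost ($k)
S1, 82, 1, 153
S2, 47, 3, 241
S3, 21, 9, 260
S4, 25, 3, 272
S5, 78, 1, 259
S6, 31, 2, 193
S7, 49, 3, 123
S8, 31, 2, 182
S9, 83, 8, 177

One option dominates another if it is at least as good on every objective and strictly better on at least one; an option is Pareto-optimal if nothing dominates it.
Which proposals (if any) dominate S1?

S2: worse on benefit score (47 vs 82).
S3: worse on benefit score (21 vs 82).
S4: worse on benefit score (25 vs 82).
S5: worse on benefit score (78 vs 82).
S6: worse on benefit score (31 vs 82).
S7: worse on benefit score (49 vs 82).
S8: worse on benefit score (31 vs 82).
S9: worse on risk (8 vs 1).
No option dominates S1.

none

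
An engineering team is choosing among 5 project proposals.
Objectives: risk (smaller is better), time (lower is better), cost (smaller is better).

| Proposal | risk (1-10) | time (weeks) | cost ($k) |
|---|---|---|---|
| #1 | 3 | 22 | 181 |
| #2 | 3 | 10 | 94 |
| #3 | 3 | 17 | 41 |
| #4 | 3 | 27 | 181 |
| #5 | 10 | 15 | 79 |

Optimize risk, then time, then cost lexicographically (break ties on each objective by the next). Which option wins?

First minimize risk: best is 3, kept {#1, #2, #3, #4}.
Then minimize time: best is 10, kept {#2}.

#2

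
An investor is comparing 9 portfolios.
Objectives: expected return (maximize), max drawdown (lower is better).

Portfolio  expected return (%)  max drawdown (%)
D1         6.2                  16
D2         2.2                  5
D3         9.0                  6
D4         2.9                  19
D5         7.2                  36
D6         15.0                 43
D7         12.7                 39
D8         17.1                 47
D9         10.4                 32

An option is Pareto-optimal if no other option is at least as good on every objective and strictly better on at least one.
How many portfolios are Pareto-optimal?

6

D1: dominated by D3 (expected return 9.0≥6.2, max drawdown 6≤16).
D2: not dominated (best max drawdown).
D3: not dominated.
D4: dominated by D1 (expected return 6.2≥2.9, max drawdown 16≤19).
D5: dominated by D3 (expected return 9.0≥7.2, max drawdown 6≤36).
D6: not dominated.
D7: not dominated.
D8: not dominated (best expected return).
D9: not dominated.
Pareto-optimal: D2, D3, D6, D7, D8, D9 → 6.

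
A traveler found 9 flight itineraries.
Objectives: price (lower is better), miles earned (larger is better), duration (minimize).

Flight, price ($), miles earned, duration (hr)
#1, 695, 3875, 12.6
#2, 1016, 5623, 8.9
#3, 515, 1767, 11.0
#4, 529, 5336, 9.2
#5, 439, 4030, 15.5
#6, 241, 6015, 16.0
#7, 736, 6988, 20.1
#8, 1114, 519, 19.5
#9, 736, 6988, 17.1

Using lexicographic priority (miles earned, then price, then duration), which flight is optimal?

First maximize miles earned: best is 6988, kept {#7, #9}.
Then minimize price: best is 736, kept {#7, #9}.
Then minimize duration: best is 17.1, kept {#9}.

#9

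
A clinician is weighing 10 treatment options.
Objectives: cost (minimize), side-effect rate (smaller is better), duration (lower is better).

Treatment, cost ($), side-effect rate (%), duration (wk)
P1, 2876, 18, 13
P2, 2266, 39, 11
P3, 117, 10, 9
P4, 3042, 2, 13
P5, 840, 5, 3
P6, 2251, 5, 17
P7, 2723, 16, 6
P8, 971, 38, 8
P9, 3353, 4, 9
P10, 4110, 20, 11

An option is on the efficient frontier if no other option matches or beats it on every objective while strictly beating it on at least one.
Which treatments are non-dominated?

P1: dominated by P3 (cost 117≤2876, side-effect rate 10≤18, duration 9≤13).
P2: dominated by P3 (cost 117≤2266, side-effect rate 10≤39, duration 9≤11).
P3: not dominated (best cost).
P4: not dominated (best side-effect rate).
P5: not dominated (best duration).
P6: dominated by P5 (cost 840≤2251, side-effect rate 5≤5, duration 3≤17).
P7: dominated by P5 (cost 840≤2723, side-effect rate 5≤16, duration 3≤6).
P8: dominated by P5 (cost 840≤971, side-effect rate 5≤38, duration 3≤8).
P9: not dominated.
P10: dominated by P3 (cost 117≤4110, side-effect rate 10≤20, duration 9≤11).

P3, P4, P5, P9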